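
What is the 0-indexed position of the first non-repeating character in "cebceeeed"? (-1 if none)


Input: cebceeeed
Character frequencies:
  'b': 1
  'c': 2
  'd': 1
  'e': 5
Scanning left to right for freq == 1:
  Position 0 ('c'): freq=2, skip
  Position 1 ('e'): freq=5, skip
  Position 2 ('b'): unique! => answer = 2

2


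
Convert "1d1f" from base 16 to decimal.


Input: "1d1f" in base 16
Positional expansion:
  Digit '1' (value 1) x 16^3 = 4096
  Digit 'd' (value 13) x 16^2 = 3328
  Digit '1' (value 1) x 16^1 = 16
  Digit 'f' (value 15) x 16^0 = 15
Sum = 7455

7455


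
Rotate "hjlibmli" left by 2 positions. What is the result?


Input: "hjlibmli", rotate left by 2
First 2 characters: "hj"
Remaining characters: "libmli"
Concatenate remaining + first: "libmli" + "hj" = "libmlihj"

libmlihj


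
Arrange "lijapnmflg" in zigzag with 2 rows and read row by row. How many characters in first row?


Zigzag "lijapnmflg" into 2 rows:
Placing characters:
  'l' => row 0
  'i' => row 1
  'j' => row 0
  'a' => row 1
  'p' => row 0
  'n' => row 1
  'm' => row 0
  'f' => row 1
  'l' => row 0
  'g' => row 1
Rows:
  Row 0: "ljpml"
  Row 1: "ianfg"
First row length: 5

5


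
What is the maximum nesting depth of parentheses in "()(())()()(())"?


Input: "()(())()()(())"
Tracking depth:
  Position 0 '(': depth becomes 1
  Position 1 ')': depth becomes 0
  Position 2 '(': depth becomes 1
  Position 3 '(': depth becomes 2
  Position 4 ')': depth becomes 1
  Position 5 ')': depth becomes 0
  Position 6 '(': depth becomes 1
  Position 7 ')': depth becomes 0
  Position 8 '(': depth becomes 1
  Position 9 ')': depth becomes 0
  Position 10 '(': depth becomes 1
  Position 11 '(': depth becomes 2
  Position 12 ')': depth becomes 1
  Position 13 ')': depth becomes 0
Maximum depth reached: 2

2


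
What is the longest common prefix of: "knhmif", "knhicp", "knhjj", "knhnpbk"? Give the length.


Words: knhmif, knhicp, knhjj, knhnpbk
  Position 0: all 'k' => match
  Position 1: all 'n' => match
  Position 2: all 'h' => match
  Position 3: ('m', 'i', 'j', 'n') => mismatch, stop
LCP = "knh" (length 3)

3


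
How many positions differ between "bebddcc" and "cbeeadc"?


Comparing "bebddcc" and "cbeeadc" position by position:
  Position 0: 'b' vs 'c' => DIFFER
  Position 1: 'e' vs 'b' => DIFFER
  Position 2: 'b' vs 'e' => DIFFER
  Position 3: 'd' vs 'e' => DIFFER
  Position 4: 'd' vs 'a' => DIFFER
  Position 5: 'c' vs 'd' => DIFFER
  Position 6: 'c' vs 'c' => same
Positions that differ: 6

6


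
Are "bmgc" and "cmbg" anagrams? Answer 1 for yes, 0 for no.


Strings: "bmgc", "cmbg"
Sorted first:  bcgm
Sorted second: bcgm
Sorted forms match => anagrams

1


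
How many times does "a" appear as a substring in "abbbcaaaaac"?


Searching for "a" in "abbbcaaaaac"
Scanning each position:
  Position 0: "a" => MATCH
  Position 1: "b" => no
  Position 2: "b" => no
  Position 3: "b" => no
  Position 4: "c" => no
  Position 5: "a" => MATCH
  Position 6: "a" => MATCH
  Position 7: "a" => MATCH
  Position 8: "a" => MATCH
  Position 9: "a" => MATCH
  Position 10: "c" => no
Total occurrences: 6

6


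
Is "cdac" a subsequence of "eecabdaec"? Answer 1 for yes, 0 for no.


Check if "cdac" is a subsequence of "eecabdaec"
Greedy scan:
  Position 0 ('e'): no match needed
  Position 1 ('e'): no match needed
  Position 2 ('c'): matches sub[0] = 'c'
  Position 3 ('a'): no match needed
  Position 4 ('b'): no match needed
  Position 5 ('d'): matches sub[1] = 'd'
  Position 6 ('a'): matches sub[2] = 'a'
  Position 7 ('e'): no match needed
  Position 8 ('c'): matches sub[3] = 'c'
All 4 characters matched => is a subsequence

1


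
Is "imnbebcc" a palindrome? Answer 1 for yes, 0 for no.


Input: imnbebcc
Reversed: ccbebnmi
  Compare pos 0 ('i') with pos 7 ('c'): MISMATCH
  Compare pos 1 ('m') with pos 6 ('c'): MISMATCH
  Compare pos 2 ('n') with pos 5 ('b'): MISMATCH
  Compare pos 3 ('b') with pos 4 ('e'): MISMATCH
Result: not a palindrome

0


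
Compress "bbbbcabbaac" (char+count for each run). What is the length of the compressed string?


Input: bbbbcabbaac
Runs:
  'b' x 4 => "b4"
  'c' x 1 => "c1"
  'a' x 1 => "a1"
  'b' x 2 => "b2"
  'a' x 2 => "a2"
  'c' x 1 => "c1"
Compressed: "b4c1a1b2a2c1"
Compressed length: 12

12


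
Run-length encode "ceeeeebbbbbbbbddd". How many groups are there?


Input: ceeeeebbbbbbbbddd
Scanning for consecutive runs:
  Group 1: 'c' x 1 (positions 0-0)
  Group 2: 'e' x 5 (positions 1-5)
  Group 3: 'b' x 8 (positions 6-13)
  Group 4: 'd' x 3 (positions 14-16)
Total groups: 4

4


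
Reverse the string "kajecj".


Input: kajecj
Reading characters right to left:
  Position 5: 'j'
  Position 4: 'c'
  Position 3: 'e'
  Position 2: 'j'
  Position 1: 'a'
  Position 0: 'k'
Reversed: jcejak

jcejak


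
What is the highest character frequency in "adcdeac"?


Input: adcdeac
Character counts:
  'a': 2
  'c': 2
  'd': 2
  'e': 1
Maximum frequency: 2

2


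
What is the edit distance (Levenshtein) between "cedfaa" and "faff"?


Computing edit distance: "cedfaa" -> "faff"
DP table:
           f    a    f    f
      0    1    2    3    4
  c   1    1    2    3    4
  e   2    2    2    3    4
  d   3    3    3    3    4
  f   4    3    4    3    3
  a   5    4    3    4    4
  a   6    5    4    4    5
Edit distance = dp[6][4] = 5

5


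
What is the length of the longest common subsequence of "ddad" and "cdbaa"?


LCS of "ddad" and "cdbaa"
DP table:
           c    d    b    a    a
      0    0    0    0    0    0
  d   0    0    1    1    1    1
  d   0    0    1    1    1    1
  a   0    0    1    1    2    2
  d   0    0    1    1    2    2
LCS length = dp[4][5] = 2

2


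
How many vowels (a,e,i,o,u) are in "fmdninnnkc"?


Input: fmdninnnkc
Checking each character:
  'f' at position 0: consonant
  'm' at position 1: consonant
  'd' at position 2: consonant
  'n' at position 3: consonant
  'i' at position 4: vowel (running total: 1)
  'n' at position 5: consonant
  'n' at position 6: consonant
  'n' at position 7: consonant
  'k' at position 8: consonant
  'c' at position 9: consonant
Total vowels: 1

1


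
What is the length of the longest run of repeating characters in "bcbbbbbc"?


Input: "bcbbbbbc"
Scanning for longest run:
  Position 1 ('c'): new char, reset run to 1
  Position 2 ('b'): new char, reset run to 1
  Position 3 ('b'): continues run of 'b', length=2
  Position 4 ('b'): continues run of 'b', length=3
  Position 5 ('b'): continues run of 'b', length=4
  Position 6 ('b'): continues run of 'b', length=5
  Position 7 ('c'): new char, reset run to 1
Longest run: 'b' with length 5

5


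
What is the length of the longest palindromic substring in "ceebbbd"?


Input: "ceebbbd"
Checking substrings for palindromes:
  [3:6] "bbb" (len 3) => palindrome
  [1:3] "ee" (len 2) => palindrome
  [3:5] "bb" (len 2) => palindrome
  [4:6] "bb" (len 2) => palindrome
Longest palindromic substring: "bbb" with length 3

3


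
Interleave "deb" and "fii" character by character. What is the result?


Interleaving "deb" and "fii":
  Position 0: 'd' from first, 'f' from second => "df"
  Position 1: 'e' from first, 'i' from second => "ei"
  Position 2: 'b' from first, 'i' from second => "bi"
Result: dfeibi

dfeibi


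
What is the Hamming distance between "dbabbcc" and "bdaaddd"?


Comparing "dbabbcc" and "bdaaddd" position by position:
  Position 0: 'd' vs 'b' => differ
  Position 1: 'b' vs 'd' => differ
  Position 2: 'a' vs 'a' => same
  Position 3: 'b' vs 'a' => differ
  Position 4: 'b' vs 'd' => differ
  Position 5: 'c' vs 'd' => differ
  Position 6: 'c' vs 'd' => differ
Total differences (Hamming distance): 6

6


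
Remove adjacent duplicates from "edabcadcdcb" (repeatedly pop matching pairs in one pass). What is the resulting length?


Input: edabcadcdcb
Stack-based adjacent duplicate removal:
  Read 'e': push. Stack: e
  Read 'd': push. Stack: ed
  Read 'a': push. Stack: eda
  Read 'b': push. Stack: edab
  Read 'c': push. Stack: edabc
  Read 'a': push. Stack: edabca
  Read 'd': push. Stack: edabcad
  Read 'c': push. Stack: edabcadc
  Read 'd': push. Stack: edabcadcd
  Read 'c': push. Stack: edabcadcdc
  Read 'b': push. Stack: edabcadcdcb
Final stack: "edabcadcdcb" (length 11)

11


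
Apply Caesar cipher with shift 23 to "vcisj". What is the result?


Caesar cipher: shift "vcisj" by 23
  'v' (pos 21) + 23 = pos 18 = 's'
  'c' (pos 2) + 23 = pos 25 = 'z'
  'i' (pos 8) + 23 = pos 5 = 'f'
  's' (pos 18) + 23 = pos 15 = 'p'
  'j' (pos 9) + 23 = pos 6 = 'g'
Result: szfpg

szfpg


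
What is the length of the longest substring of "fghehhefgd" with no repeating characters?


Input: "fghehhefgd"
Sliding window (track last position of each char):
  Position 0 ('f'): window [0,0] length 1 -- new best
  Position 1 ('g'): window [0,1] length 2 -- new best
  Position 2 ('h'): window [0,2] length 3 -- new best
  Position 3 ('e'): window [0,3] length 4 -- new best
  Position 4 ('h'): repeat (last at 2), move window start to 3
  Position 4 ('h'): window [3,4] length 2
  Position 5 ('h'): repeat (last at 4), move window start to 5
  Position 5 ('h'): window [5,5] length 1
  Position 6 ('e'): window [5,6] length 2
  Position 7 ('f'): window [5,7] length 3
  Position 8 ('g'): window [5,8] length 4
  Position 9 ('d'): window [5,9] length 5 -- new best
Longest substring with no repeats: "hefgd" with length 5

5


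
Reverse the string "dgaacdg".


Input: dgaacdg
Reading characters right to left:
  Position 6: 'g'
  Position 5: 'd'
  Position 4: 'c'
  Position 3: 'a'
  Position 2: 'a'
  Position 1: 'g'
  Position 0: 'd'
Reversed: gdcaagd

gdcaagd


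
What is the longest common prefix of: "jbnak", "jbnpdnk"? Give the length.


Words: jbnak, jbnpdnk
  Position 0: all 'j' => match
  Position 1: all 'b' => match
  Position 2: all 'n' => match
  Position 3: ('a', 'p') => mismatch, stop
LCP = "jbn" (length 3)

3


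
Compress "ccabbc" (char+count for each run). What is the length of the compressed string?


Input: ccabbc
Runs:
  'c' x 2 => "c2"
  'a' x 1 => "a1"
  'b' x 2 => "b2"
  'c' x 1 => "c1"
Compressed: "c2a1b2c1"
Compressed length: 8

8


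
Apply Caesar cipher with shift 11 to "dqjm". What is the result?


Caesar cipher: shift "dqjm" by 11
  'd' (pos 3) + 11 = pos 14 = 'o'
  'q' (pos 16) + 11 = pos 1 = 'b'
  'j' (pos 9) + 11 = pos 20 = 'u'
  'm' (pos 12) + 11 = pos 23 = 'x'
Result: obux

obux


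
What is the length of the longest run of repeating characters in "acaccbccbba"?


Input: "acaccbccbba"
Scanning for longest run:
  Position 1 ('c'): new char, reset run to 1
  Position 2 ('a'): new char, reset run to 1
  Position 3 ('c'): new char, reset run to 1
  Position 4 ('c'): continues run of 'c', length=2
  Position 5 ('b'): new char, reset run to 1
  Position 6 ('c'): new char, reset run to 1
  Position 7 ('c'): continues run of 'c', length=2
  Position 8 ('b'): new char, reset run to 1
  Position 9 ('b'): continues run of 'b', length=2
  Position 10 ('a'): new char, reset run to 1
Longest run: 'c' with length 2

2


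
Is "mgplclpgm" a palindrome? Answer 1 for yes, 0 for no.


Input: mgplclpgm
Reversed: mgplclpgm
  Compare pos 0 ('m') with pos 8 ('m'): match
  Compare pos 1 ('g') with pos 7 ('g'): match
  Compare pos 2 ('p') with pos 6 ('p'): match
  Compare pos 3 ('l') with pos 5 ('l'): match
Result: palindrome

1


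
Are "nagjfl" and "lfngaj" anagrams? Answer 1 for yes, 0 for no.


Strings: "nagjfl", "lfngaj"
Sorted first:  afgjln
Sorted second: afgjln
Sorted forms match => anagrams

1


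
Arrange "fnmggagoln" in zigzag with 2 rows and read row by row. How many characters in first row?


Zigzag "fnmggagoln" into 2 rows:
Placing characters:
  'f' => row 0
  'n' => row 1
  'm' => row 0
  'g' => row 1
  'g' => row 0
  'a' => row 1
  'g' => row 0
  'o' => row 1
  'l' => row 0
  'n' => row 1
Rows:
  Row 0: "fmggl"
  Row 1: "ngaon"
First row length: 5

5


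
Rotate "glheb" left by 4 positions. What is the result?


Input: "glheb", rotate left by 4
First 4 characters: "glhe"
Remaining characters: "b"
Concatenate remaining + first: "b" + "glhe" = "bglhe"

bglhe


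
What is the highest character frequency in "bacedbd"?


Input: bacedbd
Character counts:
  'a': 1
  'b': 2
  'c': 1
  'd': 2
  'e': 1
Maximum frequency: 2

2


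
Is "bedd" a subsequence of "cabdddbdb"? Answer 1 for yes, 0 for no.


Check if "bedd" is a subsequence of "cabdddbdb"
Greedy scan:
  Position 0 ('c'): no match needed
  Position 1 ('a'): no match needed
  Position 2 ('b'): matches sub[0] = 'b'
  Position 3 ('d'): no match needed
  Position 4 ('d'): no match needed
  Position 5 ('d'): no match needed
  Position 6 ('b'): no match needed
  Position 7 ('d'): no match needed
  Position 8 ('b'): no match needed
Only matched 1/4 characters => not a subsequence

0


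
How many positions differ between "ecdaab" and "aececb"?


Comparing "ecdaab" and "aececb" position by position:
  Position 0: 'e' vs 'a' => DIFFER
  Position 1: 'c' vs 'e' => DIFFER
  Position 2: 'd' vs 'c' => DIFFER
  Position 3: 'a' vs 'e' => DIFFER
  Position 4: 'a' vs 'c' => DIFFER
  Position 5: 'b' vs 'b' => same
Positions that differ: 5

5


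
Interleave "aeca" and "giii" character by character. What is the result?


Interleaving "aeca" and "giii":
  Position 0: 'a' from first, 'g' from second => "ag"
  Position 1: 'e' from first, 'i' from second => "ei"
  Position 2: 'c' from first, 'i' from second => "ci"
  Position 3: 'a' from first, 'i' from second => "ai"
Result: ageiciai

ageiciai


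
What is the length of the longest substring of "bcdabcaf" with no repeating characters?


Input: "bcdabcaf"
Sliding window (track last position of each char):
  Position 0 ('b'): window [0,0] length 1 -- new best
  Position 1 ('c'): window [0,1] length 2 -- new best
  Position 2 ('d'): window [0,2] length 3 -- new best
  Position 3 ('a'): window [0,3] length 4 -- new best
  Position 4 ('b'): repeat (last at 0), move window start to 1
  Position 4 ('b'): window [1,4] length 4
  Position 5 ('c'): repeat (last at 1), move window start to 2
  Position 5 ('c'): window [2,5] length 4
  Position 6 ('a'): repeat (last at 3), move window start to 4
  Position 6 ('a'): window [4,6] length 3
  Position 7 ('f'): window [4,7] length 4
Longest substring with no repeats: "bcda" with length 4

4


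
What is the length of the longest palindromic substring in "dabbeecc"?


Input: "dabbeecc"
Checking substrings for palindromes:
  [2:4] "bb" (len 2) => palindrome
  [4:6] "ee" (len 2) => palindrome
  [6:8] "cc" (len 2) => palindrome
Longest palindromic substring: "bb" with length 2

2


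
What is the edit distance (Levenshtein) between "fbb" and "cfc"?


Computing edit distance: "fbb" -> "cfc"
DP table:
           c    f    c
      0    1    2    3
  f   1    1    1    2
  b   2    2    2    2
  b   3    3    3    3
Edit distance = dp[3][3] = 3

3


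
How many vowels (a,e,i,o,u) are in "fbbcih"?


Input: fbbcih
Checking each character:
  'f' at position 0: consonant
  'b' at position 1: consonant
  'b' at position 2: consonant
  'c' at position 3: consonant
  'i' at position 4: vowel (running total: 1)
  'h' at position 5: consonant
Total vowels: 1

1


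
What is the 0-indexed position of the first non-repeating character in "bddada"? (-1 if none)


Input: bddada
Character frequencies:
  'a': 2
  'b': 1
  'd': 3
Scanning left to right for freq == 1:
  Position 0 ('b'): unique! => answer = 0

0


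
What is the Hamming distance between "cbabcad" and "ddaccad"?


Comparing "cbabcad" and "ddaccad" position by position:
  Position 0: 'c' vs 'd' => differ
  Position 1: 'b' vs 'd' => differ
  Position 2: 'a' vs 'a' => same
  Position 3: 'b' vs 'c' => differ
  Position 4: 'c' vs 'c' => same
  Position 5: 'a' vs 'a' => same
  Position 6: 'd' vs 'd' => same
Total differences (Hamming distance): 3

3


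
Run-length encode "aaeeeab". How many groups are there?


Input: aaeeeab
Scanning for consecutive runs:
  Group 1: 'a' x 2 (positions 0-1)
  Group 2: 'e' x 3 (positions 2-4)
  Group 3: 'a' x 1 (positions 5-5)
  Group 4: 'b' x 1 (positions 6-6)
Total groups: 4

4


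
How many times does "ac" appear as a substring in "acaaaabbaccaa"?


Searching for "ac" in "acaaaabbaccaa"
Scanning each position:
  Position 0: "ac" => MATCH
  Position 1: "ca" => no
  Position 2: "aa" => no
  Position 3: "aa" => no
  Position 4: "aa" => no
  Position 5: "ab" => no
  Position 6: "bb" => no
  Position 7: "ba" => no
  Position 8: "ac" => MATCH
  Position 9: "cc" => no
  Position 10: "ca" => no
  Position 11: "aa" => no
Total occurrences: 2

2


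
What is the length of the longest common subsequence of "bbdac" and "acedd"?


LCS of "bbdac" and "acedd"
DP table:
           a    c    e    d    d
      0    0    0    0    0    0
  b   0    0    0    0    0    0
  b   0    0    0    0    0    0
  d   0    0    0    0    1    1
  a   0    1    1    1    1    1
  c   0    1    2    2    2    2
LCS length = dp[5][5] = 2

2


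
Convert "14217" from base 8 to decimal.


Input: "14217" in base 8
Positional expansion:
  Digit '1' (value 1) x 8^4 = 4096
  Digit '4' (value 4) x 8^3 = 2048
  Digit '2' (value 2) x 8^2 = 128
  Digit '1' (value 1) x 8^1 = 8
  Digit '7' (value 7) x 8^0 = 7
Sum = 6287

6287


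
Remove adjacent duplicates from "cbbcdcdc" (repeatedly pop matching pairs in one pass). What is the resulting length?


Input: cbbcdcdc
Stack-based adjacent duplicate removal:
  Read 'c': push. Stack: c
  Read 'b': push. Stack: cb
  Read 'b': matches stack top 'b' => pop. Stack: c
  Read 'c': matches stack top 'c' => pop. Stack: (empty)
  Read 'd': push. Stack: d
  Read 'c': push. Stack: dc
  Read 'd': push. Stack: dcd
  Read 'c': push. Stack: dcdc
Final stack: "dcdc" (length 4)

4


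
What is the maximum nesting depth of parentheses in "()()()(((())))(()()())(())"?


Input: "()()()(((())))(()()())(())"
Tracking depth:
  Position 0 '(': depth becomes 1
  Position 1 ')': depth becomes 0
  Position 2 '(': depth becomes 1
  Position 3 ')': depth becomes 0
  Position 4 '(': depth becomes 1
  Position 5 ')': depth becomes 0
  Position 6 '(': depth becomes 1
  Position 7 '(': depth becomes 2
  Position 8 '(': depth becomes 3
  Position 9 '(': depth becomes 4
  Position 10 ')': depth becomes 3
  Position 11 ')': depth becomes 2
  Position 12 ')': depth becomes 1
  Position 13 ')': depth becomes 0
  Position 14 '(': depth becomes 1
  Position 15 '(': depth becomes 2
  Position 16 ')': depth becomes 1
  Position 17 '(': depth becomes 2
  Position 18 ')': depth becomes 1
  Position 19 '(': depth becomes 2
  Position 20 ')': depth becomes 1
  Position 21 ')': depth becomes 0
  Position 22 '(': depth becomes 1
  Position 23 '(': depth becomes 2
  Position 24 ')': depth becomes 1
  Position 25 ')': depth becomes 0
Maximum depth reached: 4

4


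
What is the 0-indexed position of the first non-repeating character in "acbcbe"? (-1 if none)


Input: acbcbe
Character frequencies:
  'a': 1
  'b': 2
  'c': 2
  'e': 1
Scanning left to right for freq == 1:
  Position 0 ('a'): unique! => answer = 0

0


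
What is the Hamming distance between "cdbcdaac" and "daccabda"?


Comparing "cdbcdaac" and "daccabda" position by position:
  Position 0: 'c' vs 'd' => differ
  Position 1: 'd' vs 'a' => differ
  Position 2: 'b' vs 'c' => differ
  Position 3: 'c' vs 'c' => same
  Position 4: 'd' vs 'a' => differ
  Position 5: 'a' vs 'b' => differ
  Position 6: 'a' vs 'd' => differ
  Position 7: 'c' vs 'a' => differ
Total differences (Hamming distance): 7

7


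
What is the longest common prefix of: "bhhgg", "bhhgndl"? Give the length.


Words: bhhgg, bhhgndl
  Position 0: all 'b' => match
  Position 1: all 'h' => match
  Position 2: all 'h' => match
  Position 3: all 'g' => match
  Position 4: ('g', 'n') => mismatch, stop
LCP = "bhhg" (length 4)

4


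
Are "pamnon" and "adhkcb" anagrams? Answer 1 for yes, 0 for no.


Strings: "pamnon", "adhkcb"
Sorted first:  amnnop
Sorted second: abcdhk
Differ at position 1: 'm' vs 'b' => not anagrams

0


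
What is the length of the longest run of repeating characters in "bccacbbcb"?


Input: "bccacbbcb"
Scanning for longest run:
  Position 1 ('c'): new char, reset run to 1
  Position 2 ('c'): continues run of 'c', length=2
  Position 3 ('a'): new char, reset run to 1
  Position 4 ('c'): new char, reset run to 1
  Position 5 ('b'): new char, reset run to 1
  Position 6 ('b'): continues run of 'b', length=2
  Position 7 ('c'): new char, reset run to 1
  Position 8 ('b'): new char, reset run to 1
Longest run: 'c' with length 2

2


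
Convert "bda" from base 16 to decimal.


Input: "bda" in base 16
Positional expansion:
  Digit 'b' (value 11) x 16^2 = 2816
  Digit 'd' (value 13) x 16^1 = 208
  Digit 'a' (value 10) x 16^0 = 10
Sum = 3034

3034


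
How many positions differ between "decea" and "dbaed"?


Comparing "decea" and "dbaed" position by position:
  Position 0: 'd' vs 'd' => same
  Position 1: 'e' vs 'b' => DIFFER
  Position 2: 'c' vs 'a' => DIFFER
  Position 3: 'e' vs 'e' => same
  Position 4: 'a' vs 'd' => DIFFER
Positions that differ: 3

3


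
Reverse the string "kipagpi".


Input: kipagpi
Reading characters right to left:
  Position 6: 'i'
  Position 5: 'p'
  Position 4: 'g'
  Position 3: 'a'
  Position 2: 'p'
  Position 1: 'i'
  Position 0: 'k'
Reversed: ipgapik

ipgapik


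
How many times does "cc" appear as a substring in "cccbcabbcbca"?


Searching for "cc" in "cccbcabbcbca"
Scanning each position:
  Position 0: "cc" => MATCH
  Position 1: "cc" => MATCH
  Position 2: "cb" => no
  Position 3: "bc" => no
  Position 4: "ca" => no
  Position 5: "ab" => no
  Position 6: "bb" => no
  Position 7: "bc" => no
  Position 8: "cb" => no
  Position 9: "bc" => no
  Position 10: "ca" => no
Total occurrences: 2

2


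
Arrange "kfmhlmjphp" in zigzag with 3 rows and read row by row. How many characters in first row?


Zigzag "kfmhlmjphp" into 3 rows:
Placing characters:
  'k' => row 0
  'f' => row 1
  'm' => row 2
  'h' => row 1
  'l' => row 0
  'm' => row 1
  'j' => row 2
  'p' => row 1
  'h' => row 0
  'p' => row 1
Rows:
  Row 0: "klh"
  Row 1: "fhmpp"
  Row 2: "mj"
First row length: 3

3


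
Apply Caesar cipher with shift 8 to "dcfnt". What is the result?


Caesar cipher: shift "dcfnt" by 8
  'd' (pos 3) + 8 = pos 11 = 'l'
  'c' (pos 2) + 8 = pos 10 = 'k'
  'f' (pos 5) + 8 = pos 13 = 'n'
  'n' (pos 13) + 8 = pos 21 = 'v'
  't' (pos 19) + 8 = pos 1 = 'b'
Result: lknvb

lknvb


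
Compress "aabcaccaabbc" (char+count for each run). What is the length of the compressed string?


Input: aabcaccaabbc
Runs:
  'a' x 2 => "a2"
  'b' x 1 => "b1"
  'c' x 1 => "c1"
  'a' x 1 => "a1"
  'c' x 2 => "c2"
  'a' x 2 => "a2"
  'b' x 2 => "b2"
  'c' x 1 => "c1"
Compressed: "a2b1c1a1c2a2b2c1"
Compressed length: 16

16


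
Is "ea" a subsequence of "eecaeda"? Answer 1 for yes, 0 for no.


Check if "ea" is a subsequence of "eecaeda"
Greedy scan:
  Position 0 ('e'): matches sub[0] = 'e'
  Position 1 ('e'): no match needed
  Position 2 ('c'): no match needed
  Position 3 ('a'): matches sub[1] = 'a'
  Position 4 ('e'): no match needed
  Position 5 ('d'): no match needed
  Position 6 ('a'): no match needed
All 2 characters matched => is a subsequence

1


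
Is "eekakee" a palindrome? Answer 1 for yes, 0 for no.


Input: eekakee
Reversed: eekakee
  Compare pos 0 ('e') with pos 6 ('e'): match
  Compare pos 1 ('e') with pos 5 ('e'): match
  Compare pos 2 ('k') with pos 4 ('k'): match
Result: palindrome

1


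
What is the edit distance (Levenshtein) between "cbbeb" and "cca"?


Computing edit distance: "cbbeb" -> "cca"
DP table:
           c    c    a
      0    1    2    3
  c   1    0    1    2
  b   2    1    1    2
  b   3    2    2    2
  e   4    3    3    3
  b   5    4    4    4
Edit distance = dp[5][3] = 4

4


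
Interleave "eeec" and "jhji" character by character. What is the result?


Interleaving "eeec" and "jhji":
  Position 0: 'e' from first, 'j' from second => "ej"
  Position 1: 'e' from first, 'h' from second => "eh"
  Position 2: 'e' from first, 'j' from second => "ej"
  Position 3: 'c' from first, 'i' from second => "ci"
Result: ejehejci

ejehejci


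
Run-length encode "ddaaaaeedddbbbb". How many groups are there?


Input: ddaaaaeedddbbbb
Scanning for consecutive runs:
  Group 1: 'd' x 2 (positions 0-1)
  Group 2: 'a' x 4 (positions 2-5)
  Group 3: 'e' x 2 (positions 6-7)
  Group 4: 'd' x 3 (positions 8-10)
  Group 5: 'b' x 4 (positions 11-14)
Total groups: 5

5


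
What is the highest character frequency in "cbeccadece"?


Input: cbeccadece
Character counts:
  'a': 1
  'b': 1
  'c': 4
  'd': 1
  'e': 3
Maximum frequency: 4

4


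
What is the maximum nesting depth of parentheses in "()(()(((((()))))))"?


Input: "()(()(((((()))))))"
Tracking depth:
  Position 0 '(': depth becomes 1
  Position 1 ')': depth becomes 0
  Position 2 '(': depth becomes 1
  Position 3 '(': depth becomes 2
  Position 4 ')': depth becomes 1
  Position 5 '(': depth becomes 2
  Position 6 '(': depth becomes 3
  Position 7 '(': depth becomes 4
  Position 8 '(': depth becomes 5
  Position 9 '(': depth becomes 6
  Position 10 '(': depth becomes 7
  Position 11 ')': depth becomes 6
  Position 12 ')': depth becomes 5
  Position 13 ')': depth becomes 4
  Position 14 ')': depth becomes 3
  Position 15 ')': depth becomes 2
  Position 16 ')': depth becomes 1
  Position 17 ')': depth becomes 0
Maximum depth reached: 7

7


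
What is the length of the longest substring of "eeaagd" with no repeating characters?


Input: "eeaagd"
Sliding window (track last position of each char):
  Position 0 ('e'): window [0,0] length 1 -- new best
  Position 1 ('e'): repeat (last at 0), move window start to 1
  Position 1 ('e'): window [1,1] length 1
  Position 2 ('a'): window [1,2] length 2 -- new best
  Position 3 ('a'): repeat (last at 2), move window start to 3
  Position 3 ('a'): window [3,3] length 1
  Position 4 ('g'): window [3,4] length 2
  Position 5 ('d'): window [3,5] length 3 -- new best
Longest substring with no repeats: "agd" with length 3

3


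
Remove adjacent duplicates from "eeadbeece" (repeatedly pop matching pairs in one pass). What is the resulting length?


Input: eeadbeece
Stack-based adjacent duplicate removal:
  Read 'e': push. Stack: e
  Read 'e': matches stack top 'e' => pop. Stack: (empty)
  Read 'a': push. Stack: a
  Read 'd': push. Stack: ad
  Read 'b': push. Stack: adb
  Read 'e': push. Stack: adbe
  Read 'e': matches stack top 'e' => pop. Stack: adb
  Read 'c': push. Stack: adbc
  Read 'e': push. Stack: adbce
Final stack: "adbce" (length 5)

5


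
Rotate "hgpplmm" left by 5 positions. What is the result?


Input: "hgpplmm", rotate left by 5
First 5 characters: "hgppl"
Remaining characters: "mm"
Concatenate remaining + first: "mm" + "hgppl" = "mmhgppl"

mmhgppl


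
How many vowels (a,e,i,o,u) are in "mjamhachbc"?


Input: mjamhachbc
Checking each character:
  'm' at position 0: consonant
  'j' at position 1: consonant
  'a' at position 2: vowel (running total: 1)
  'm' at position 3: consonant
  'h' at position 4: consonant
  'a' at position 5: vowel (running total: 2)
  'c' at position 6: consonant
  'h' at position 7: consonant
  'b' at position 8: consonant
  'c' at position 9: consonant
Total vowels: 2

2


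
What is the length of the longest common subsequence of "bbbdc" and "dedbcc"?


LCS of "bbbdc" and "dedbcc"
DP table:
           d    e    d    b    c    c
      0    0    0    0    0    0    0
  b   0    0    0    0    1    1    1
  b   0    0    0    0    1    1    1
  b   0    0    0    0    1    1    1
  d   0    1    1    1    1    1    1
  c   0    1    1    1    1    2    2
LCS length = dp[5][6] = 2

2


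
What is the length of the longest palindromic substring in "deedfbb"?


Input: "deedfbb"
Checking substrings for palindromes:
  [0:4] "deed" (len 4) => palindrome
  [1:3] "ee" (len 2) => palindrome
  [5:7] "bb" (len 2) => palindrome
Longest palindromic substring: "deed" with length 4

4


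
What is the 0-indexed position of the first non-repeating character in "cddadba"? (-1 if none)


Input: cddadba
Character frequencies:
  'a': 2
  'b': 1
  'c': 1
  'd': 3
Scanning left to right for freq == 1:
  Position 0 ('c'): unique! => answer = 0

0


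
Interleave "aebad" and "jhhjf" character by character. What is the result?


Interleaving "aebad" and "jhhjf":
  Position 0: 'a' from first, 'j' from second => "aj"
  Position 1: 'e' from first, 'h' from second => "eh"
  Position 2: 'b' from first, 'h' from second => "bh"
  Position 3: 'a' from first, 'j' from second => "aj"
  Position 4: 'd' from first, 'f' from second => "df"
Result: ajehbhajdf

ajehbhajdf


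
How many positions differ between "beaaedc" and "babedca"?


Comparing "beaaedc" and "babedca" position by position:
  Position 0: 'b' vs 'b' => same
  Position 1: 'e' vs 'a' => DIFFER
  Position 2: 'a' vs 'b' => DIFFER
  Position 3: 'a' vs 'e' => DIFFER
  Position 4: 'e' vs 'd' => DIFFER
  Position 5: 'd' vs 'c' => DIFFER
  Position 6: 'c' vs 'a' => DIFFER
Positions that differ: 6

6


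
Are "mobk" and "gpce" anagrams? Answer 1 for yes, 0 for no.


Strings: "mobk", "gpce"
Sorted first:  bkmo
Sorted second: cegp
Differ at position 0: 'b' vs 'c' => not anagrams

0


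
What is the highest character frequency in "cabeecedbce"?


Input: cabeecedbce
Character counts:
  'a': 1
  'b': 2
  'c': 3
  'd': 1
  'e': 4
Maximum frequency: 4

4


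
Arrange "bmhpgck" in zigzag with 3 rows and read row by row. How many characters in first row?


Zigzag "bmhpgck" into 3 rows:
Placing characters:
  'b' => row 0
  'm' => row 1
  'h' => row 2
  'p' => row 1
  'g' => row 0
  'c' => row 1
  'k' => row 2
Rows:
  Row 0: "bg"
  Row 1: "mpc"
  Row 2: "hk"
First row length: 2

2


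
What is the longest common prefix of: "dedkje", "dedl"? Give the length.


Words: dedkje, dedl
  Position 0: all 'd' => match
  Position 1: all 'e' => match
  Position 2: all 'd' => match
  Position 3: ('k', 'l') => mismatch, stop
LCP = "ded" (length 3)

3


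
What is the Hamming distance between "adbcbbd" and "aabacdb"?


Comparing "adbcbbd" and "aabacdb" position by position:
  Position 0: 'a' vs 'a' => same
  Position 1: 'd' vs 'a' => differ
  Position 2: 'b' vs 'b' => same
  Position 3: 'c' vs 'a' => differ
  Position 4: 'b' vs 'c' => differ
  Position 5: 'b' vs 'd' => differ
  Position 6: 'd' vs 'b' => differ
Total differences (Hamming distance): 5

5


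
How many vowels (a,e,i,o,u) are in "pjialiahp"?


Input: pjialiahp
Checking each character:
  'p' at position 0: consonant
  'j' at position 1: consonant
  'i' at position 2: vowel (running total: 1)
  'a' at position 3: vowel (running total: 2)
  'l' at position 4: consonant
  'i' at position 5: vowel (running total: 3)
  'a' at position 6: vowel (running total: 4)
  'h' at position 7: consonant
  'p' at position 8: consonant
Total vowels: 4

4


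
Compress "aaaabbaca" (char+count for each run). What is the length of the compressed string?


Input: aaaabbaca
Runs:
  'a' x 4 => "a4"
  'b' x 2 => "b2"
  'a' x 1 => "a1"
  'c' x 1 => "c1"
  'a' x 1 => "a1"
Compressed: "a4b2a1c1a1"
Compressed length: 10

10


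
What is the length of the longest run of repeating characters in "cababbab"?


Input: "cababbab"
Scanning for longest run:
  Position 1 ('a'): new char, reset run to 1
  Position 2 ('b'): new char, reset run to 1
  Position 3 ('a'): new char, reset run to 1
  Position 4 ('b'): new char, reset run to 1
  Position 5 ('b'): continues run of 'b', length=2
  Position 6 ('a'): new char, reset run to 1
  Position 7 ('b'): new char, reset run to 1
Longest run: 'b' with length 2

2


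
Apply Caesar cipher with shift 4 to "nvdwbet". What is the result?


Caesar cipher: shift "nvdwbet" by 4
  'n' (pos 13) + 4 = pos 17 = 'r'
  'v' (pos 21) + 4 = pos 25 = 'z'
  'd' (pos 3) + 4 = pos 7 = 'h'
  'w' (pos 22) + 4 = pos 0 = 'a'
  'b' (pos 1) + 4 = pos 5 = 'f'
  'e' (pos 4) + 4 = pos 8 = 'i'
  't' (pos 19) + 4 = pos 23 = 'x'
Result: rzhafix

rzhafix


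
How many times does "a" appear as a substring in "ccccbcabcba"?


Searching for "a" in "ccccbcabcba"
Scanning each position:
  Position 0: "c" => no
  Position 1: "c" => no
  Position 2: "c" => no
  Position 3: "c" => no
  Position 4: "b" => no
  Position 5: "c" => no
  Position 6: "a" => MATCH
  Position 7: "b" => no
  Position 8: "c" => no
  Position 9: "b" => no
  Position 10: "a" => MATCH
Total occurrences: 2

2


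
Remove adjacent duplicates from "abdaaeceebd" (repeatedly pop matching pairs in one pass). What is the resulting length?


Input: abdaaeceebd
Stack-based adjacent duplicate removal:
  Read 'a': push. Stack: a
  Read 'b': push. Stack: ab
  Read 'd': push. Stack: abd
  Read 'a': push. Stack: abda
  Read 'a': matches stack top 'a' => pop. Stack: abd
  Read 'e': push. Stack: abde
  Read 'c': push. Stack: abdec
  Read 'e': push. Stack: abdece
  Read 'e': matches stack top 'e' => pop. Stack: abdec
  Read 'b': push. Stack: abdecb
  Read 'd': push. Stack: abdecbd
Final stack: "abdecbd" (length 7)

7


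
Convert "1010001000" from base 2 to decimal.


Input: "1010001000" in base 2
Positional expansion:
  Digit '1' (value 1) x 2^9 = 512
  Digit '0' (value 0) x 2^8 = 0
  Digit '1' (value 1) x 2^7 = 128
  Digit '0' (value 0) x 2^6 = 0
  Digit '0' (value 0) x 2^5 = 0
  Digit '0' (value 0) x 2^4 = 0
  Digit '1' (value 1) x 2^3 = 8
  Digit '0' (value 0) x 2^2 = 0
  Digit '0' (value 0) x 2^1 = 0
  Digit '0' (value 0) x 2^0 = 0
Sum = 648

648


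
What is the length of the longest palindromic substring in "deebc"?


Input: "deebc"
Checking substrings for palindromes:
  [1:3] "ee" (len 2) => palindrome
Longest palindromic substring: "ee" with length 2

2


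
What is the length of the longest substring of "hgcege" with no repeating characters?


Input: "hgcege"
Sliding window (track last position of each char):
  Position 0 ('h'): window [0,0] length 1 -- new best
  Position 1 ('g'): window [0,1] length 2 -- new best
  Position 2 ('c'): window [0,2] length 3 -- new best
  Position 3 ('e'): window [0,3] length 4 -- new best
  Position 4 ('g'): repeat (last at 1), move window start to 2
  Position 4 ('g'): window [2,4] length 3
  Position 5 ('e'): repeat (last at 3), move window start to 4
  Position 5 ('e'): window [4,5] length 2
Longest substring with no repeats: "hgce" with length 4

4


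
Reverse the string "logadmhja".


Input: logadmhja
Reading characters right to left:
  Position 8: 'a'
  Position 7: 'j'
  Position 6: 'h'
  Position 5: 'm'
  Position 4: 'd'
  Position 3: 'a'
  Position 2: 'g'
  Position 1: 'o'
  Position 0: 'l'
Reversed: ajhmdagol

ajhmdagol


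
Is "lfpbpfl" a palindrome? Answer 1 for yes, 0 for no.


Input: lfpbpfl
Reversed: lfpbpfl
  Compare pos 0 ('l') with pos 6 ('l'): match
  Compare pos 1 ('f') with pos 5 ('f'): match
  Compare pos 2 ('p') with pos 4 ('p'): match
Result: palindrome

1


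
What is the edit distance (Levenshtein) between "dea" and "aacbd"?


Computing edit distance: "dea" -> "aacbd"
DP table:
           a    a    c    b    d
      0    1    2    3    4    5
  d   1    1    2    3    4    4
  e   2    2    2    3    4    5
  a   3    2    2    3    4    5
Edit distance = dp[3][5] = 5

5


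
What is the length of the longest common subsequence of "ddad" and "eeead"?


LCS of "ddad" and "eeead"
DP table:
           e    e    e    a    d
      0    0    0    0    0    0
  d   0    0    0    0    0    1
  d   0    0    0    0    0    1
  a   0    0    0    0    1    1
  d   0    0    0    0    1    2
LCS length = dp[4][5] = 2

2


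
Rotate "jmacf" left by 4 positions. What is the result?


Input: "jmacf", rotate left by 4
First 4 characters: "jmac"
Remaining characters: "f"
Concatenate remaining + first: "f" + "jmac" = "fjmac"

fjmac


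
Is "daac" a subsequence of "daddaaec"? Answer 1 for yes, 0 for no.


Check if "daac" is a subsequence of "daddaaec"
Greedy scan:
  Position 0 ('d'): matches sub[0] = 'd'
  Position 1 ('a'): matches sub[1] = 'a'
  Position 2 ('d'): no match needed
  Position 3 ('d'): no match needed
  Position 4 ('a'): matches sub[2] = 'a'
  Position 5 ('a'): no match needed
  Position 6 ('e'): no match needed
  Position 7 ('c'): matches sub[3] = 'c'
All 4 characters matched => is a subsequence

1


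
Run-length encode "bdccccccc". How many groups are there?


Input: bdccccccc
Scanning for consecutive runs:
  Group 1: 'b' x 1 (positions 0-0)
  Group 2: 'd' x 1 (positions 1-1)
  Group 3: 'c' x 7 (positions 2-8)
Total groups: 3

3


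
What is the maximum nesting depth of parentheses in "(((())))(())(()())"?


Input: "(((())))(())(()())"
Tracking depth:
  Position 0 '(': depth becomes 1
  Position 1 '(': depth becomes 2
  Position 2 '(': depth becomes 3
  Position 3 '(': depth becomes 4
  Position 4 ')': depth becomes 3
  Position 5 ')': depth becomes 2
  Position 6 ')': depth becomes 1
  Position 7 ')': depth becomes 0
  Position 8 '(': depth becomes 1
  Position 9 '(': depth becomes 2
  Position 10 ')': depth becomes 1
  Position 11 ')': depth becomes 0
  Position 12 '(': depth becomes 1
  Position 13 '(': depth becomes 2
  Position 14 ')': depth becomes 1
  Position 15 '(': depth becomes 2
  Position 16 ')': depth becomes 1
  Position 17 ')': depth becomes 0
Maximum depth reached: 4

4


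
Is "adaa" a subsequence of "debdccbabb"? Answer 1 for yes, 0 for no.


Check if "adaa" is a subsequence of "debdccbabb"
Greedy scan:
  Position 0 ('d'): no match needed
  Position 1 ('e'): no match needed
  Position 2 ('b'): no match needed
  Position 3 ('d'): no match needed
  Position 4 ('c'): no match needed
  Position 5 ('c'): no match needed
  Position 6 ('b'): no match needed
  Position 7 ('a'): matches sub[0] = 'a'
  Position 8 ('b'): no match needed
  Position 9 ('b'): no match needed
Only matched 1/4 characters => not a subsequence

0


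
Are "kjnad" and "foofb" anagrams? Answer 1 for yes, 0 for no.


Strings: "kjnad", "foofb"
Sorted first:  adjkn
Sorted second: bffoo
Differ at position 0: 'a' vs 'b' => not anagrams

0


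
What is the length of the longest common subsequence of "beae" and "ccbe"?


LCS of "beae" and "ccbe"
DP table:
           c    c    b    e
      0    0    0    0    0
  b   0    0    0    1    1
  e   0    0    0    1    2
  a   0    0    0    1    2
  e   0    0    0    1    2
LCS length = dp[4][4] = 2

2


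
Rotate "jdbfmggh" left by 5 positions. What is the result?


Input: "jdbfmggh", rotate left by 5
First 5 characters: "jdbfm"
Remaining characters: "ggh"
Concatenate remaining + first: "ggh" + "jdbfm" = "gghjdbfm"

gghjdbfm


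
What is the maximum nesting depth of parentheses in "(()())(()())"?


Input: "(()())(()())"
Tracking depth:
  Position 0 '(': depth becomes 1
  Position 1 '(': depth becomes 2
  Position 2 ')': depth becomes 1
  Position 3 '(': depth becomes 2
  Position 4 ')': depth becomes 1
  Position 5 ')': depth becomes 0
  Position 6 '(': depth becomes 1
  Position 7 '(': depth becomes 2
  Position 8 ')': depth becomes 1
  Position 9 '(': depth becomes 2
  Position 10 ')': depth becomes 1
  Position 11 ')': depth becomes 0
Maximum depth reached: 2

2


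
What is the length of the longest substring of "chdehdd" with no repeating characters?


Input: "chdehdd"
Sliding window (track last position of each char):
  Position 0 ('c'): window [0,0] length 1 -- new best
  Position 1 ('h'): window [0,1] length 2 -- new best
  Position 2 ('d'): window [0,2] length 3 -- new best
  Position 3 ('e'): window [0,3] length 4 -- new best
  Position 4 ('h'): repeat (last at 1), move window start to 2
  Position 4 ('h'): window [2,4] length 3
  Position 5 ('d'): repeat (last at 2), move window start to 3
  Position 5 ('d'): window [3,5] length 3
  Position 6 ('d'): repeat (last at 5), move window start to 6
  Position 6 ('d'): window [6,6] length 1
Longest substring with no repeats: "chde" with length 4

4
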